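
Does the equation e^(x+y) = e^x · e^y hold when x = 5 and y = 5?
Substituting x = 5, y = 5:

LHS = e^(5+5) = e^10 ≈ 22026.5
RHS = e^5 · e^5 = e^10 ≈ 22026.5

LHS = RHS, so the equation holds at this point.

Answer: Holds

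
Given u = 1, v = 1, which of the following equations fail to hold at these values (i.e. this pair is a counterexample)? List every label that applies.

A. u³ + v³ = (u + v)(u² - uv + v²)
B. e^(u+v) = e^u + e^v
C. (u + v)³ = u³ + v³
B, C

Evaluating each claim at the given values:
A. LHS = 2, RHS = 2 → holds here (LHS = RHS)
B. LHS = e^2 ≈ 7.389, RHS = 2·e ≈ 5.437 → fails here (LHS ≠ RHS)
C. LHS = 8, RHS = 2 → fails here (LHS ≠ RHS)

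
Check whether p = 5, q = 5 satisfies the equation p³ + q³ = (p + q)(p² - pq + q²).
Holds

Substituting p = 5, q = 5:

LHS = 5³ + 5³ = 250
RHS = (5 + 5)(5² - 5·5 + 5²) = 250

LHS = RHS, so the equation holds at this point.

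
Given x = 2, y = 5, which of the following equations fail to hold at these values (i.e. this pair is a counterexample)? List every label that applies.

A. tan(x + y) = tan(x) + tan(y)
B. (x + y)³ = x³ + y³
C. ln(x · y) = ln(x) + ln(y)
Evaluating each claim at the given values:
A. LHS = tan(7) ≈ 0.8714, RHS = tan(5) + tan(2) ≈ -5.566 → fails here (LHS ≠ RHS)
B. LHS = 343, RHS = 133 → fails here (LHS ≠ RHS)
C. LHS = ln(10) ≈ 2.303, RHS = ln(2) + ln(5) ≈ 2.303 → holds here (LHS = RHS)

Answer: A, B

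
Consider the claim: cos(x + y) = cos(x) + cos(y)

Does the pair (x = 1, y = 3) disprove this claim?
Yes

Substituting x = 1, y = 3:
LHS = cos(1 + 3) = cos(4) ≈ -0.6536
RHS = cos(1) + cos(3) ≈ -0.4497

Since LHS ≠ RHS, this pair disproves the claim.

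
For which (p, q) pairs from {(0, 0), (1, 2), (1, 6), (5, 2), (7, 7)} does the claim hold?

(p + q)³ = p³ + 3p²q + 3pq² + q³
Testing each pair:
(0, 0): LHS = 0, RHS = 0 → holds
(1, 2): LHS = 27, RHS = 27 → holds
(1, 6): LHS = 343, RHS = 343 → holds
(5, 2): LHS = 343, RHS = 343 → holds
(7, 7): LHS = 2744, RHS = 2744 → holds

Every pair satisfies the claim.

Answer: All pairs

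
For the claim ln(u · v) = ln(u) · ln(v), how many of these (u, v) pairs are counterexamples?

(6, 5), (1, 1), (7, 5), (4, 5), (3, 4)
4

Testing each pair:
(6, 5): LHS = ln(30) ≈ 3.401, RHS = ln(5)·ln(6) ≈ 2.884 → counterexample
(1, 1): LHS = 0, RHS = 0 → satisfies claim
(7, 5): LHS = ln(35) ≈ 3.555, RHS = ln(5)·ln(7) ≈ 3.132 → counterexample
(4, 5): LHS = ln(20) ≈ 2.996, RHS = ln(4)·ln(5) ≈ 2.231 → counterexample
(3, 4): LHS = ln(12) ≈ 2.485, RHS = ln(3)·ln(4) ≈ 1.523 → counterexample

That makes 4 counterexamples.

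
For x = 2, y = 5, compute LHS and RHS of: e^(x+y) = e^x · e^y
LHS = e^(2+5) = e^7 ≈ 1097
RHS = e^2 · e^5 = e^7 ≈ 1097

LHS = RHS: the two sides agree.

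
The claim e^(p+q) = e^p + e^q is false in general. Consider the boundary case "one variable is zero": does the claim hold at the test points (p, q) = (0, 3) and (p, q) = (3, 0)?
No, fails at both test points

At (0, 3): LHS = e^3 ≈ 20.09 ≠ RHS = 1 + e^3 ≈ 21.09
At (3, 0): LHS = e^3 ≈ 20.09 ≠ RHS = 1 + e^3 ≈ 21.09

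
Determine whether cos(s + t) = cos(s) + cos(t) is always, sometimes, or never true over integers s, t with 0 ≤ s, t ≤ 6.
Never true

The claim fails for every pair in the range. For instance at (s, t) = (2, 5): LHS = cos(7) ≈ 0.7539, RHS = cos(2) + cos(5) ≈ -0.1325.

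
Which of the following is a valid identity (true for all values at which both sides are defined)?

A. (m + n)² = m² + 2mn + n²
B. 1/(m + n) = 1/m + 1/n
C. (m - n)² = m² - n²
A

A: holds — e.g. at (2, 4), both sides equal 36.
B: fails at (2, 4) — LHS = 1/6, RHS = 3/4.
C: fails at (2, 7) — LHS = 25, RHS = -45.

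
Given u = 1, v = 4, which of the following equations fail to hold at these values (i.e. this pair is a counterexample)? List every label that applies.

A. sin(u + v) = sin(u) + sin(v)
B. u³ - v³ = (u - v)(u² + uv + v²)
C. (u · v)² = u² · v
Evaluating each claim at the given values:
A. LHS = sin(5) ≈ -0.9589, RHS = sin(4) + sin(1) ≈ 0.08467 → fails here (LHS ≠ RHS)
B. LHS = -63, RHS = -63 → holds here (LHS = RHS)
C. LHS = 16, RHS = 4 → fails here (LHS ≠ RHS)

Answer: A, C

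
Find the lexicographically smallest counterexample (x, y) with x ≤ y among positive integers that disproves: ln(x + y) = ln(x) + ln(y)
Substituting (1, 1) into the claim:
LHS = ln(1 + 1) = ln(2) ≈ 0.6931
RHS = ln(1) + ln(1) = 0

Since LHS ≠ RHS, this pair disproves the claim, and no lexicographically smaller pair (x ≤ y, positive integers) does.

For instance (6, 6) is also a counterexample (LHS = ln(12) ≈ 2.485, RHS = 2·ln(6) ≈ 3.584), but it's lexicographically larger.

Answer: (x, y) = (1, 1)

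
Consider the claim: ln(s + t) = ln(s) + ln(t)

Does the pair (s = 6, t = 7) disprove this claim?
Yes

Substituting s = 6, t = 7:
LHS = ln(6 + 7) = ln(13) ≈ 2.565
RHS = ln(6) + ln(7) ≈ 3.738

Since LHS ≠ RHS, this pair disproves the claim.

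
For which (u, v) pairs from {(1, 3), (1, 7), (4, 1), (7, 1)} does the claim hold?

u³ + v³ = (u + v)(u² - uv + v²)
Testing each pair:
(1, 3): LHS = 28, RHS = 28 → holds
(1, 7): LHS = 344, RHS = 344 → holds
(4, 1): LHS = 65, RHS = 65 → holds
(7, 1): LHS = 344, RHS = 344 → holds

Every pair satisfies the claim.

Answer: All pairs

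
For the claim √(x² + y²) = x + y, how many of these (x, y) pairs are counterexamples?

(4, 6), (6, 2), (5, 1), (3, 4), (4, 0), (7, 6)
5

Testing each pair:
(4, 6): LHS = 2·√(13) ≈ 7.211, RHS = 10 → counterexample
(6, 2): LHS = 2·√(10) ≈ 6.325, RHS = 8 → counterexample
(5, 1): LHS = √(26) ≈ 5.099, RHS = 6 → counterexample
(3, 4): LHS = 5, RHS = 7 → counterexample
(4, 0): LHS = 4, RHS = 4 → satisfies claim
(7, 6): LHS = √(85) ≈ 9.22, RHS = 13 → counterexample

That makes 5 counterexamples.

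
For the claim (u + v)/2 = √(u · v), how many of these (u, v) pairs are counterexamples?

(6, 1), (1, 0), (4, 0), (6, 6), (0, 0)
Testing each pair:
(6, 1): LHS = 7/2, RHS = √(6) ≈ 2.449 → counterexample
(1, 0): LHS = 1/2, RHS = 0 → counterexample
(4, 0): LHS = 2, RHS = 0 → counterexample
(6, 6): LHS = 6, RHS = 6 → satisfies claim
(0, 0): LHS = 0, RHS = 0 → satisfies claim

That makes 3 counterexamples.

Answer: 3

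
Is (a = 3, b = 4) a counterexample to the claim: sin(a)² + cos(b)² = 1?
Yes

Substituting a = 3, b = 4:
LHS = sin(3)² + cos(4)² ≈ 0.4472
RHS = 1

Since LHS ≠ RHS, this pair disproves the claim.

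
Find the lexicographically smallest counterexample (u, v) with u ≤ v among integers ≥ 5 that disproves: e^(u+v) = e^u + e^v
Substituting (5, 5) into the claim:
LHS = e^(5+5) = e^10 ≈ 22026.5
RHS = e^5 + e^5 = 2·e^5 ≈ 296.8

Since LHS ≠ RHS, this pair disproves the claim, and no lexicographically smaller pair (u ≤ v, integers ≥ 5) does.

For instance (6, 10) is also a counterexample (LHS = e^16 ≈ 8886110.5, RHS = e^6 + e^10 ≈ 22429.9), but it's lexicographically larger.

Answer: (u, v) = (5, 5)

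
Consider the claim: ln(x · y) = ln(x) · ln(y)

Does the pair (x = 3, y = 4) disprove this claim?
Yes

Substituting x = 3, y = 4:
LHS = ln(3 · 4) = ln(12) ≈ 2.485
RHS = ln(3) · ln(4) ≈ 1.523

Since LHS ≠ RHS, this pair disproves the claim.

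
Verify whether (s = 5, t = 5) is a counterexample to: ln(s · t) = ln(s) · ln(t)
Yes

Substituting s = 5, t = 5:
LHS = ln(5 · 5) = ln(25) ≈ 3.219
RHS = ln(5) · ln(5) = ln(5)² ≈ 2.59

Since LHS ≠ RHS, this pair disproves the claim.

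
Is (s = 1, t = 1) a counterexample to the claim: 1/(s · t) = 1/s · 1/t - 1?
Yes

Substituting s = 1, t = 1:
LHS = 1/(1 · 1) = 1
RHS = 1/1 · 1/1 - 1 = 0

Since LHS ≠ RHS, this pair disproves the claim.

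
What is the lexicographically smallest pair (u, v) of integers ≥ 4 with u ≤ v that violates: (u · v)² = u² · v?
Substituting (4, 4) into the claim:
LHS = (4 · 4)² = 256
RHS = 4² · 4 = 64

Since LHS ≠ RHS, this pair disproves the claim, and no lexicographically smaller pair (u ≤ v, integers ≥ 4) does.

For instance (10, 10) is also a counterexample (LHS = 10000, RHS = 1000), but it's lexicographically larger.

Answer: (u, v) = (4, 4)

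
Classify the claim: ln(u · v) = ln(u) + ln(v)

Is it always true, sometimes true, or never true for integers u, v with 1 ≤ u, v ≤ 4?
The identity holds for every pair in the range. For instance at (u, v) = (2, 1): both sides equal ln(2) ≈ 0.6931.

Answer: Always true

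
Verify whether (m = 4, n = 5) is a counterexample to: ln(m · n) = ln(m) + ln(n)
No

Substituting m = 4, n = 5:
LHS = ln(4 · 5) = ln(20) ≈ 2.996
RHS = ln(4) + ln(5) ≈ 2.996

The sides agree, so this pair does not disprove the claim.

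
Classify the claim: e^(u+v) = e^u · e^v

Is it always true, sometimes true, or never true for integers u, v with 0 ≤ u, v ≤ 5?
The identity holds for every pair in the range. For instance at (u, v) = (3, 1): both sides equal e^4 ≈ 54.6.

Answer: Always true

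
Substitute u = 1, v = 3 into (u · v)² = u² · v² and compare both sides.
LHS = (1 · 3)² = 9
RHS = 1² · 3² = 9

LHS = RHS: the two sides agree.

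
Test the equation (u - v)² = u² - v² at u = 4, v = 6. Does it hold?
Fails

Substituting u = 4, v = 6:

LHS = (4 - 6)² = 4
RHS = 4² - 6² = -20

LHS ≠ RHS, so the equation does not hold at this point.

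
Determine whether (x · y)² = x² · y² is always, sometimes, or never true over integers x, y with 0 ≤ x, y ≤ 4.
Always true

The identity holds for every pair in the range. For instance at (x, y) = (4, 4): both sides equal 256.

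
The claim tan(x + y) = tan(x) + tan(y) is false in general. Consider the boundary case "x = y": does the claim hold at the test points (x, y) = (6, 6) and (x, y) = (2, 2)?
No, fails at both test points

At (6, 6): LHS = tan(12) ≈ -0.6359 ≠ RHS = 2·tan(6) ≈ -0.582
At (2, 2): LHS = tan(4) ≈ 1.158 ≠ RHS = 2·tan(2) ≈ -4.37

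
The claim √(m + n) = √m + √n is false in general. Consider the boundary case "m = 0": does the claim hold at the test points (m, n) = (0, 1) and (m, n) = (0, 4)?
Yes, holds at both test points

At (0, 1): LHS = 1, RHS = 1 → equal
At (0, 4): LHS = 2, RHS = 2 → equal

So the claim does hold at both of these boundary points, even though it is not an identity.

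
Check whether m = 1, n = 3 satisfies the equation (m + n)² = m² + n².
Fails

Substituting m = 1, n = 3:

LHS = (1 + 3)² = 16
RHS = 1² + 3² = 10

LHS ≠ RHS, so the equation does not hold at this point.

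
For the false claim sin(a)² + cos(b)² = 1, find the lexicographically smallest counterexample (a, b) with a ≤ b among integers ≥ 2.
(a, b) = (2, 3)

Substituting (2, 3) into the claim:
LHS = sin(2)² + cos(3)² ≈ 1.807
RHS = 1

Since LHS ≠ RHS, this pair disproves the claim, and no lexicographically smaller pair (a ≤ b, integers ≥ 2) does.

For instance (2, 6) is also a counterexample (LHS = sin(2)² + cos(6)² ≈ 1.749, RHS = 1), but it's lexicographically larger.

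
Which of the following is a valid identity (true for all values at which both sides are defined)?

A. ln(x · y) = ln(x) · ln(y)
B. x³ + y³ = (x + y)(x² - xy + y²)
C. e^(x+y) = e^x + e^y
A: fails at (2, 2) — LHS = ln(4) ≈ 1.386, RHS = ln(2)² ≈ 0.4805.
B: holds — e.g. at (4, 5), both sides equal 189.
C: fails at (2, 2) — LHS = e^4 ≈ 54.6, RHS = 2·e^2 ≈ 14.78.

Answer: B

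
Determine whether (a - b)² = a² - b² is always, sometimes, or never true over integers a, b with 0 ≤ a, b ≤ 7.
It holds at (a, b) = (6, 6) (both sides equal 0), but fails at (a, b) = (0, 2) (LHS = 4, RHS = -4).

Answer: Sometimes true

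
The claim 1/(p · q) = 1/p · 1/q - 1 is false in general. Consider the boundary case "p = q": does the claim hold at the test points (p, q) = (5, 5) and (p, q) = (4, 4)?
At (5, 5): LHS = 1/25 ≠ RHS = -24/25
At (4, 4): LHS = 1/16 ≠ RHS = -15/16

Answer: No, fails at both test points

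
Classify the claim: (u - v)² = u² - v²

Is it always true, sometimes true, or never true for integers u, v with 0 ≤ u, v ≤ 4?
Sometimes true

It holds at (u, v) = (0, 0) (both sides equal 0), but fails at (u, v) = (0, 4) (LHS = 16, RHS = -16).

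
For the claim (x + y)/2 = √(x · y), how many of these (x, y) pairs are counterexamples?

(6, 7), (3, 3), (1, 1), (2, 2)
Testing each pair:
(6, 7): LHS = 13/2, RHS = √(42) ≈ 6.481 → counterexample
(3, 3): LHS = 3, RHS = 3 → satisfies claim
(1, 1): LHS = 1, RHS = 1 → satisfies claim
(2, 2): LHS = 2, RHS = 2 → satisfies claim

That makes 1 counterexample.

Answer: 1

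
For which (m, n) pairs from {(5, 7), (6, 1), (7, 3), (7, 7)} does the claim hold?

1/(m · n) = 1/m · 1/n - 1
None

Testing each pair:
(5, 7): LHS = 1/35, RHS = -34/35 → fails
(6, 1): LHS = 1/6, RHS = -5/6 → fails
(7, 3): LHS = 1/21, RHS = -20/21 → fails
(7, 7): LHS = 1/49, RHS = -48/49 → fails

No pair satisfies the claim.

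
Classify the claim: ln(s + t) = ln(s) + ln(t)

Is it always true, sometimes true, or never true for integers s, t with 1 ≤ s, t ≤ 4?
It holds at (s, t) = (2, 2) (both sides equal ln(4) ≈ 1.386), but fails at (s, t) = (1, 2) (LHS = ln(3) ≈ 1.099, RHS = ln(2) ≈ 0.6931).

Answer: Sometimes true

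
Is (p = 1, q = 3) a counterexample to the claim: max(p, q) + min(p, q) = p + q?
Substituting p = 1, q = 3:
LHS = max(1, 3) + min(1, 3) = 4
RHS = 1 + 3 = 4

The sides agree, so this pair does not disprove the claim.

Answer: No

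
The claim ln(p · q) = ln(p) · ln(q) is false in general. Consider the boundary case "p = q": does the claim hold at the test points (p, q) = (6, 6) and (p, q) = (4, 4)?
At (6, 6): LHS = ln(36) ≈ 3.584 ≠ RHS = ln(6)² ≈ 3.21
At (4, 4): LHS = ln(16) ≈ 2.773 ≠ RHS = ln(4)² ≈ 1.922

Answer: No, fails at both test points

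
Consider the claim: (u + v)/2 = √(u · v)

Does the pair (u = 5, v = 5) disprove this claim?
Substituting u = 5, v = 5:
LHS = (5 + 5)/2 = 5
RHS = √(5 · 5) = 5

The sides agree, so this pair does not disprove the claim.

Answer: No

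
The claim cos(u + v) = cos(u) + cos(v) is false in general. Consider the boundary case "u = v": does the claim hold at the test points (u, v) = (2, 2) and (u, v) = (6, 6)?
No, fails at both test points

At (2, 2): LHS = cos(4) ≈ -0.6536 ≠ RHS = 2·cos(2) ≈ -0.8323
At (6, 6): LHS = cos(12) ≈ 0.8439 ≠ RHS = 2·cos(6) ≈ 1.92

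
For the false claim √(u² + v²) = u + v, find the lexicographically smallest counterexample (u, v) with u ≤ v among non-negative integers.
At (0, 4): both sides equal 4, so it holds there.

Substituting (1, 1) into the claim:
LHS = √(1² + 1²) = √(2) ≈ 1.414
RHS = 1 + 1 = 2

Since LHS ≠ RHS, this pair disproves the claim, and no lexicographically smaller pair (u ≤ v, non-negative integers) does.

For instance (4, 4) is also a counterexample (LHS = 4·√(2) ≈ 5.657, RHS = 8), but it's lexicographically larger.

Answer: (u, v) = (1, 1)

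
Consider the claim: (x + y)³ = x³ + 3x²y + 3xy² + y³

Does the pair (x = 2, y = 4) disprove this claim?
No

Substituting x = 2, y = 4:
LHS = (2 + 4)³ = 216
RHS = 2³ + 3·2²·4 + 3·2·4² + 4³ = 216

The sides agree, so this pair does not disprove the claim.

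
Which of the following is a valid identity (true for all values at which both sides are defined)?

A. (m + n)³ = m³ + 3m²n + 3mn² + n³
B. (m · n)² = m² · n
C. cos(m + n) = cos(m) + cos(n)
A: holds — e.g. at (5, 8), both sides equal 2197.
B: fails at (3, 3) — LHS = 81, RHS = 27.
C: fails at (1, 1) — LHS = cos(2) ≈ -0.4161, RHS = 2·cos(1) ≈ 1.081.

Answer: A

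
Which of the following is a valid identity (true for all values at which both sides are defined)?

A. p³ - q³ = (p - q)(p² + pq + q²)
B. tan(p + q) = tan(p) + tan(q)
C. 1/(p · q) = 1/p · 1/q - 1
A

A: holds — e.g. at (4, 5), both sides equal -61.
B: fails at (1, 5) — LHS = tan(6) ≈ -0.291, RHS = tan(5) + tan(1) ≈ -1.823.
C: fails at (4, 6) — LHS = 1/24, RHS = -23/24.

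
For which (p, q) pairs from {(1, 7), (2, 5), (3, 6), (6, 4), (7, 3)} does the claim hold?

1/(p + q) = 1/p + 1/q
Testing each pair:
(1, 7): LHS = 1/8, RHS = 8/7 → fails
(2, 5): LHS = 1/7, RHS = 7/10 → fails
(3, 6): LHS = 1/9, RHS = 1/2 → fails
(6, 4): LHS = 1/10, RHS = 5/12 → fails
(7, 3): LHS = 1/10, RHS = 10/21 → fails

No pair satisfies the claim.

Answer: None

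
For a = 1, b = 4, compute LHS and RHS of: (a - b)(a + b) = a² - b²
LHS = (1 - 4)(1 + 4) = -15
RHS = 1² - 4² = -15

LHS = RHS: the two sides agree.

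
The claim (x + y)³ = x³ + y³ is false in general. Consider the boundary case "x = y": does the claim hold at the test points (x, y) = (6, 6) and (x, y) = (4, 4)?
At (6, 6): LHS = 1728 ≠ RHS = 432
At (4, 4): LHS = 512 ≠ RHS = 128

Answer: No, fails at both test points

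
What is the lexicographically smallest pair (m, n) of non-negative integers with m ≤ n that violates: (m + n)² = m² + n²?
(m, n) = (1, 1)

At (0, 2): both sides equal 4, so it holds there.
At (0, 3): both sides equal 9, so it holds there.

Substituting (1, 1) into the claim:
LHS = (1 + 1)² = 4
RHS = 1² + 1² = 2

Since LHS ≠ RHS, this pair disproves the claim, and no lexicographically smaller pair (m ≤ n, non-negative integers) does.

For instance (1, 7) is also a counterexample (LHS = 64, RHS = 50), but it's lexicographically larger.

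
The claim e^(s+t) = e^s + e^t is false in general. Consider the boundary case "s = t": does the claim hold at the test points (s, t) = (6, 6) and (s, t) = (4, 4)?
No, fails at both test points

At (6, 6): LHS = e^12 ≈ 162754.8 ≠ RHS = 2·e^6 ≈ 806.9
At (4, 4): LHS = e^8 ≈ 2981 ≠ RHS = 2·e^4 ≈ 109.2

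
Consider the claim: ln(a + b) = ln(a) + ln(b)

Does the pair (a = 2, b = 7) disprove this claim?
Yes

Substituting a = 2, b = 7:
LHS = ln(2 + 7) = ln(9) ≈ 2.197
RHS = ln(2) + ln(7) ≈ 2.639

Since LHS ≠ RHS, this pair disproves the claim.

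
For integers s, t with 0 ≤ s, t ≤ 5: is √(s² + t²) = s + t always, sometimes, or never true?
It holds at (s, t) = (3, 0) (both sides equal 3), but fails at (s, t) = (2, 1) (LHS = √(5) ≈ 2.236, RHS = 3).

Answer: Sometimes true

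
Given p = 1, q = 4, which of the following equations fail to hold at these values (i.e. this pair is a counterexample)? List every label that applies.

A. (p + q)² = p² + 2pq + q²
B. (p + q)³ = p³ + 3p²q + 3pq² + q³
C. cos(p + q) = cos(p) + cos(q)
C

Evaluating each claim at the given values:
A. LHS = 25, RHS = 25 → holds here (LHS = RHS)
B. LHS = 125, RHS = 125 → holds here (LHS = RHS)
C. LHS = cos(5) ≈ 0.2837, RHS = cos(4) + cos(1) ≈ -0.1133 → fails here (LHS ≠ RHS)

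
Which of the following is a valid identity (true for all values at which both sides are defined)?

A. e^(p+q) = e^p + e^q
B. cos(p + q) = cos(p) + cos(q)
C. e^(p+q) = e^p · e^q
A: fails at (6, 7) — LHS = e^13 ≈ 442413.4, RHS = e^6 + e^7 ≈ 1500.
B: fails at (0, 1) — LHS = cos(1) ≈ 0.5403, RHS = cos(1) + 1 ≈ 1.54.
C: holds — e.g. at (3, 4), both sides equal e^7 ≈ 1097.

Answer: C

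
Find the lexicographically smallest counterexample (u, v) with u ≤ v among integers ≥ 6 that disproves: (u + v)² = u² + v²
(u, v) = (6, 6)

Substituting (6, 6) into the claim:
LHS = (6 + 6)² = 144
RHS = 6² + 6² = 72

Since LHS ≠ RHS, this pair disproves the claim, and no lexicographically smaller pair (u ≤ v, integers ≥ 6) does.

For instance (6, 10) is also a counterexample (LHS = 256, RHS = 136), but it's lexicographically larger.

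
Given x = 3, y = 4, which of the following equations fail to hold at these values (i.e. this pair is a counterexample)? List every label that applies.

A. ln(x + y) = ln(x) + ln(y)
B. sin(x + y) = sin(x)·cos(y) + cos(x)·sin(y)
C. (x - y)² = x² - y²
Evaluating each claim at the given values:
A. LHS = ln(7) ≈ 1.946, RHS = ln(3) + ln(4) ≈ 2.485 → fails here (LHS ≠ RHS)
B. LHS = sin(7) ≈ 0.657, RHS = sin(3)·cos(4) + sin(4)·cos(3) ≈ 0.657 → holds here (LHS = RHS)
C. LHS = 1, RHS = -7 → fails here (LHS ≠ RHS)

Answer: A, C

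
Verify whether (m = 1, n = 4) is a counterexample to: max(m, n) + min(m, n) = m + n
No

Substituting m = 1, n = 4:
LHS = max(1, 4) + min(1, 4) = 5
RHS = 1 + 4 = 5

The sides agree, so this pair does not disprove the claim.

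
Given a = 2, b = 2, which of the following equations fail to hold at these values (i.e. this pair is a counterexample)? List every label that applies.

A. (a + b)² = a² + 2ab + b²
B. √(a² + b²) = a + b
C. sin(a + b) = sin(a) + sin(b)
Evaluating each claim at the given values:
A. LHS = 16, RHS = 16 → holds here (LHS = RHS)
B. LHS = 2·√(2) ≈ 2.828, RHS = 4 → fails here (LHS ≠ RHS)
C. LHS = sin(4) ≈ -0.7568, RHS = 2·sin(2) ≈ 1.819 → fails here (LHS ≠ RHS)

Answer: B, C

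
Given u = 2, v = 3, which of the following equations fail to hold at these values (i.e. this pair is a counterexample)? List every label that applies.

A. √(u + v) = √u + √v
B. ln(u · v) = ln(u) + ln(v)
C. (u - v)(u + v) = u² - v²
A

Evaluating each claim at the given values:
A. LHS = √(5) ≈ 2.236, RHS = √(2) + √(3) ≈ 3.146 → fails here (LHS ≠ RHS)
B. LHS = ln(6) ≈ 1.792, RHS = ln(2) + ln(3) ≈ 1.792 → holds here (LHS = RHS)
C. LHS = -5, RHS = -5 → holds here (LHS = RHS)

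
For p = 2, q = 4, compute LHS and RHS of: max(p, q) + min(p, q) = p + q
LHS = max(2, 4) + min(2, 4) = 6
RHS = 2 + 4 = 6

LHS = RHS: the two sides agree.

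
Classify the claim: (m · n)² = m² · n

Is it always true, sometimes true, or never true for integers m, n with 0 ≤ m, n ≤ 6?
It holds at (m, n) = (0, 4) (both sides equal 0), but fails at (m, n) = (1, 4) (LHS = 16, RHS = 4).

Answer: Sometimes true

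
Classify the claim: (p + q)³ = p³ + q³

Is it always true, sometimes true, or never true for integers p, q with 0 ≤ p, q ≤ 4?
It holds at (p, q) = (2, 0) (both sides equal 8), but fails at (p, q) = (1, 3) (LHS = 64, RHS = 28).

Answer: Sometimes true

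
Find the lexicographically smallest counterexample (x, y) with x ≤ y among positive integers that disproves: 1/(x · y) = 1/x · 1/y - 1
(x, y) = (1, 1)

Substituting (1, 1) into the claim:
LHS = 1/(1 · 1) = 1
RHS = 1/1 · 1/1 - 1 = 0

Since LHS ≠ RHS, this pair disproves the claim, and no lexicographically smaller pair (x ≤ y, positive integers) does.

For instance (7, 8) is also a counterexample (LHS = 1/56, RHS = -55/56), but it's lexicographically larger.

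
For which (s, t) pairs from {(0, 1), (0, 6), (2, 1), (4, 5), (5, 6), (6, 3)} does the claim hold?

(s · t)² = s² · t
Testing each pair:
(0, 1): LHS = 0, RHS = 0 → holds
(0, 6): LHS = 0, RHS = 0 → holds
(2, 1): LHS = 4, RHS = 4 → holds
(4, 5): LHS = 400, RHS = 80 → fails
(5, 6): LHS = 900, RHS = 150 → fails
(6, 3): LHS = 324, RHS = 108 → fails

3 of 6 pairs satisfy the claim.

Answer: (0, 1), (0, 6), (2, 1)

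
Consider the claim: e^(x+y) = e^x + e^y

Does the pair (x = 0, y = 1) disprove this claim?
Yes

Substituting x = 0, y = 1:
LHS = e^(0+1) = e ≈ 2.718
RHS = e^0 + e^1 = 1 + e ≈ 3.718

Since LHS ≠ RHS, this pair disproves the claim.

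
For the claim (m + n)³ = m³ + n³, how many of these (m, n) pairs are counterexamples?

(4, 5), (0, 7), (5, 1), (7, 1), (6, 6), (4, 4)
5

Testing each pair:
(4, 5): LHS = 729, RHS = 189 → counterexample
(0, 7): LHS = 343, RHS = 343 → satisfies claim
(5, 1): LHS = 216, RHS = 126 → counterexample
(7, 1): LHS = 512, RHS = 344 → counterexample
(6, 6): LHS = 1728, RHS = 432 → counterexample
(4, 4): LHS = 512, RHS = 128 → counterexample

That makes 5 counterexamples.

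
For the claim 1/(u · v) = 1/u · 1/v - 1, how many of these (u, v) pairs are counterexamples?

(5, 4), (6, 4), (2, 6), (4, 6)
Testing each pair:
(5, 4): LHS = 1/20, RHS = -19/20 → counterexample
(6, 4): LHS = 1/24, RHS = -23/24 → counterexample
(2, 6): LHS = 1/12, RHS = -11/12 → counterexample
(4, 6): LHS = 1/24, RHS = -23/24 → counterexample

That makes 4 counterexamples.

Answer: 4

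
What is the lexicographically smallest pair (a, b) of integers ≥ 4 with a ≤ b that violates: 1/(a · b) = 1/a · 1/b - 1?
(a, b) = (4, 4)

Substituting (4, 4) into the claim:
LHS = 1/(4 · 4) = 1/16
RHS = 1/4 · 1/4 - 1 = -15/16

Since LHS ≠ RHS, this pair disproves the claim, and no lexicographically smaller pair (a ≤ b, integers ≥ 4) does.

For instance (4, 5) is also a counterexample (LHS = 1/20, RHS = -19/20), but it's lexicographically larger.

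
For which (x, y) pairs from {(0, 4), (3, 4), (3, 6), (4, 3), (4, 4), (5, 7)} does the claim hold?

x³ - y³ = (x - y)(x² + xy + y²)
Testing each pair:
(0, 4): LHS = -64, RHS = -64 → holds
(3, 4): LHS = -37, RHS = -37 → holds
(3, 6): LHS = -189, RHS = -189 → holds
(4, 3): LHS = 37, RHS = 37 → holds
(4, 4): LHS = 0, RHS = 0 → holds
(5, 7): LHS = -218, RHS = -218 → holds

Every pair satisfies the claim.

Answer: All pairs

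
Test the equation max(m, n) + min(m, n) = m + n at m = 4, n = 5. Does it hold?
Substituting m = 4, n = 5:

LHS = max(4, 5) + min(4, 5) = 9
RHS = 4 + 5 = 9

LHS = RHS, so the equation holds at this point.

Answer: Holds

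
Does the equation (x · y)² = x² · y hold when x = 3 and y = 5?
Fails

Substituting x = 3, y = 5:

LHS = (3 · 5)² = 225
RHS = 3² · 5 = 45

LHS ≠ RHS, so the equation does not hold at this point.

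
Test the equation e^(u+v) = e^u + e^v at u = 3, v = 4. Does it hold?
Fails

Substituting u = 3, v = 4:

LHS = e^(3+4) = e^7 ≈ 1097
RHS = e^3 + e^4 ≈ 74.68

LHS ≠ RHS, so the equation does not hold at this point.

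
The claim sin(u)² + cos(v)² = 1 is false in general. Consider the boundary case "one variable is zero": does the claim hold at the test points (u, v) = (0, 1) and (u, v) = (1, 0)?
At (0, 1): LHS = cos(1)² ≈ 0.2919 ≠ RHS = 1
At (1, 0): LHS = sin(1)² + 1 ≈ 1.708 ≠ RHS = 1

Answer: No, fails at both test points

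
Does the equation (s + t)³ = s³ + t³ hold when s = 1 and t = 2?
Substituting s = 1, t = 2:

LHS = (1 + 2)³ = 27
RHS = 1³ + 2³ = 9

LHS ≠ RHS, so the equation does not hold at this point.

Answer: Fails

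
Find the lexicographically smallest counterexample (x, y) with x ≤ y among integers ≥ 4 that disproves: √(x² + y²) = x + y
Substituting (4, 4) into the claim:
LHS = √(4² + 4²) = 4·√(2) ≈ 5.657
RHS = 4 + 4 = 8

Since LHS ≠ RHS, this pair disproves the claim, and no lexicographically smaller pair (x ≤ y, integers ≥ 4) does.

For instance (8, 9) is also a counterexample (LHS = √(145) ≈ 12.04, RHS = 17), but it's lexicographically larger.

Answer: (x, y) = (4, 4)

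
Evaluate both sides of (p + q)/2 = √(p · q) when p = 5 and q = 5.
LHS = (5 + 5)/2 = 5
RHS = √(5 · 5) = 5

LHS = RHS: the two sides agree.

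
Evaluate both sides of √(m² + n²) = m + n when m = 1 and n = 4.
LHS = √(1² + 4²) = √(17) ≈ 4.123
RHS = 1 + 4 = 5

LHS ≠ RHS (they differ by about 0.8769), so the equation does not hold here.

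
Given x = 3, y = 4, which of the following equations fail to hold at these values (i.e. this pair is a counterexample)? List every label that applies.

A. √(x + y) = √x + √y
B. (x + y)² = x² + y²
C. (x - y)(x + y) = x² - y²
Evaluating each claim at the given values:
A. LHS = √(7) ≈ 2.646, RHS = √(3) + 2 ≈ 3.732 → fails here (LHS ≠ RHS)
B. LHS = 49, RHS = 25 → fails here (LHS ≠ RHS)
C. LHS = -7, RHS = -7 → holds here (LHS = RHS)

Answer: A, B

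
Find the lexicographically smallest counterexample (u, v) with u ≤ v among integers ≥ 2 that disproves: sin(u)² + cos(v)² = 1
At (2, 2): both sides equal 1, so it holds there.

Substituting (2, 3) into the claim:
LHS = sin(2)² + cos(3)² ≈ 1.807
RHS = 1

Since LHS ≠ RHS, this pair disproves the claim, and no lexicographically smaller pair (u ≤ v, integers ≥ 2) does.

For instance (2, 8) is also a counterexample (LHS = cos(8)² + sin(2)² ≈ 0.848, RHS = 1), but it's lexicographically larger.

Answer: (u, v) = (2, 3)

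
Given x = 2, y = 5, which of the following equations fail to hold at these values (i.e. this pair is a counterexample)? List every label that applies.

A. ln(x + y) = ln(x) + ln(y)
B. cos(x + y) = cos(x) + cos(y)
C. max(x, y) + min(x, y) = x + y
A, B

Evaluating each claim at the given values:
A. LHS = ln(7) ≈ 1.946, RHS = ln(2) + ln(5) ≈ 2.303 → fails here (LHS ≠ RHS)
B. LHS = cos(7) ≈ 0.7539, RHS = cos(2) + cos(5) ≈ -0.1325 → fails here (LHS ≠ RHS)
C. LHS = 7, RHS = 7 → holds here (LHS = RHS)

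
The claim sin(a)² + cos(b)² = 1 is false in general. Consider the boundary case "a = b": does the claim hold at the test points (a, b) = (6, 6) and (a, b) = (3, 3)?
At (6, 6): LHS = sin(6)² + cos(6)² = 1, RHS = 1 → equal
At (3, 3): LHS = sin(3)² + cos(3)² = 1, RHS = 1 → equal

So the claim does hold at both of these boundary points, even though it is not an identity.

Answer: Yes, holds at both test points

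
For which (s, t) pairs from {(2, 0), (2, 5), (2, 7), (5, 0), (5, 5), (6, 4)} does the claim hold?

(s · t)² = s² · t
Testing each pair:
(2, 0): LHS = 0, RHS = 0 → holds
(2, 5): LHS = 100, RHS = 20 → fails
(2, 7): LHS = 196, RHS = 28 → fails
(5, 0): LHS = 0, RHS = 0 → holds
(5, 5): LHS = 625, RHS = 125 → fails
(6, 4): LHS = 576, RHS = 144 → fails

2 of 6 pairs satisfy the claim.

Answer: (2, 0), (5, 0)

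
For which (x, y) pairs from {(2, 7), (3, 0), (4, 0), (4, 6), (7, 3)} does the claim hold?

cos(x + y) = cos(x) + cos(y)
Testing each pair:
(2, 7): LHS = cos(9) ≈ -0.9111, RHS = cos(2) + cos(7) ≈ 0.3378 → fails
(3, 0): LHS = cos(3) ≈ -0.99, RHS = cos(3) + 1 ≈ 0.01001 → fails
(4, 0): LHS = cos(4) ≈ -0.6536, RHS = cos(4) + 1 ≈ 0.3464 → fails
(4, 6): LHS = cos(10) ≈ -0.8391, RHS = cos(4) + cos(6) ≈ 0.3065 → fails
(7, 3): LHS = cos(10) ≈ -0.8391, RHS = cos(3) + cos(7) ≈ -0.2361 → fails

No pair satisfies the claim.

Answer: None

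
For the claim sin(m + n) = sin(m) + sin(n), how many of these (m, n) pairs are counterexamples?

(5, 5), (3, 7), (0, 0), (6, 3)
3

Testing each pair:
(5, 5): LHS = sin(10) ≈ -0.544, RHS = 2·sin(5) ≈ -1.918 → counterexample
(3, 7): LHS = sin(10) ≈ -0.544, RHS = sin(3) + sin(7) ≈ 0.7981 → counterexample
(0, 0): LHS = 0, RHS = 0 → satisfies claim
(6, 3): LHS = sin(9) ≈ 0.4121, RHS = sin(6) + sin(3) ≈ -0.1383 → counterexample

That makes 3 counterexamples.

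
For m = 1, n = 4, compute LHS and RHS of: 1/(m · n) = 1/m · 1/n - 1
LHS = 1/(1 · 4) = 1/4
RHS = 1/1 · 1/4 - 1 = -3/4

LHS ≠ RHS, so the equation does not hold here.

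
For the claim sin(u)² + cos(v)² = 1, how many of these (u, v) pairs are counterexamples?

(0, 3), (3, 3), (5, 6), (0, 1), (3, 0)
Testing each pair:
(0, 3): LHS = cos(3)² ≈ 0.9801, RHS = 1 → counterexample
(3, 3): LHS = sin(3)² + cos(3)² = 1, RHS = 1 → satisfies claim
(5, 6): LHS = sin(5)² + cos(6)² ≈ 1.841, RHS = 1 → counterexample
(0, 1): LHS = cos(1)² ≈ 0.2919, RHS = 1 → counterexample
(3, 0): LHS = sin(3)² + 1 ≈ 1.02, RHS = 1 → counterexample

That makes 4 counterexamples.

Answer: 4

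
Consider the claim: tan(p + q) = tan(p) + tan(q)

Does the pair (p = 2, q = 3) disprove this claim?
Substituting p = 2, q = 3:
LHS = tan(2 + 3) = tan(5) ≈ -3.381
RHS = tan(2) + tan(3) ≈ -2.328

Since LHS ≠ RHS, this pair disproves the claim.

Answer: Yes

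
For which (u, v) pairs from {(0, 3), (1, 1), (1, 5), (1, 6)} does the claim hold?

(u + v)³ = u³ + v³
(0, 3)

Testing each pair:
(0, 3): LHS = 27, RHS = 27 → holds
(1, 1): LHS = 8, RHS = 2 → fails
(1, 5): LHS = 216, RHS = 126 → fails
(1, 6): LHS = 343, RHS = 217 → fails

1 of 4 pairs satisfies the claim.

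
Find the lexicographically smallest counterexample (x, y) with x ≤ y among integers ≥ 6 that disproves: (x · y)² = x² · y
(x, y) = (6, 6)

Substituting (6, 6) into the claim:
LHS = (6 · 6)² = 1296
RHS = 6² · 6 = 216

Since LHS ≠ RHS, this pair disproves the claim, and no lexicographically smaller pair (x ≤ y, integers ≥ 6) does.

For instance (7, 11) is also a counterexample (LHS = 5929, RHS = 539), but it's lexicographically larger.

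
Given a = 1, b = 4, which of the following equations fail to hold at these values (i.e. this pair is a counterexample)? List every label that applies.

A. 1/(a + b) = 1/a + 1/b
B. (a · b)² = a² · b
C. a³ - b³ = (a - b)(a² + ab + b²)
A, B

Evaluating each claim at the given values:
A. LHS = 1/5, RHS = 5/4 → fails here (LHS ≠ RHS)
B. LHS = 16, RHS = 4 → fails here (LHS ≠ RHS)
C. LHS = -63, RHS = -63 → holds here (LHS = RHS)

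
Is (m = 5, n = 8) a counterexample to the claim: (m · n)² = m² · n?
Yes

Substituting m = 5, n = 8:
LHS = (5 · 8)² = 1600
RHS = 5² · 8 = 200

Since LHS ≠ RHS, this pair disproves the claim.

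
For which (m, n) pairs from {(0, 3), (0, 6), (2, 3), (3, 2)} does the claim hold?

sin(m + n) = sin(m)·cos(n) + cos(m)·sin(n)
Testing each pair:
(0, 3): LHS = sin(3) ≈ 0.1411, RHS = sin(3) ≈ 0.1411 → holds
(0, 6): LHS = sin(6) ≈ -0.2794, RHS = sin(6) ≈ -0.2794 → holds
(2, 3): LHS = sin(5) ≈ -0.9589, RHS = sin(2)·cos(3) + sin(3)·cos(2) ≈ -0.9589 → holds
(3, 2): LHS = sin(5) ≈ -0.9589, RHS = sin(2)·cos(3) + sin(3)·cos(2) ≈ -0.9589 → holds

Every pair satisfies the claim.

Answer: All pairs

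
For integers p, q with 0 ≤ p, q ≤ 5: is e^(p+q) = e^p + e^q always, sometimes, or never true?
Never true

The claim fails for every pair in the range. For instance at (p, q) = (2, 5): LHS = e^7 ≈ 1097, RHS = e^2 + e^5 ≈ 155.8.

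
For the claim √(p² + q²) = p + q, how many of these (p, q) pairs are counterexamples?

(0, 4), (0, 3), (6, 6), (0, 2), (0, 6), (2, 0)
1

Testing each pair:
(0, 4): LHS = 4, RHS = 4 → satisfies claim
(0, 3): LHS = 3, RHS = 3 → satisfies claim
(6, 6): LHS = 6·√(2) ≈ 8.485, RHS = 12 → counterexample
(0, 2): LHS = 2, RHS = 2 → satisfies claim
(0, 6): LHS = 6, RHS = 6 → satisfies claim
(2, 0): LHS = 2, RHS = 2 → satisfies claim

That makes 1 counterexample.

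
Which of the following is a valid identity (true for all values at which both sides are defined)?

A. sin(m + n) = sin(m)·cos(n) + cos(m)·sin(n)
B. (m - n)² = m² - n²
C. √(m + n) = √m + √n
A

A: holds — e.g. at (5, 5), both sides equal sin(10) ≈ -0.544.
B: fails at (3, 7) — LHS = 16, RHS = -40.
C: fails at (6, 7) — LHS = √(13) ≈ 3.606, RHS = √(6) + √(7) ≈ 5.095.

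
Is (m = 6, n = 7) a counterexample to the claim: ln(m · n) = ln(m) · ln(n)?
Yes

Substituting m = 6, n = 7:
LHS = ln(6 · 7) = ln(42) ≈ 3.738
RHS = ln(6) · ln(7) ≈ 3.487

Since LHS ≠ RHS, this pair disproves the claim.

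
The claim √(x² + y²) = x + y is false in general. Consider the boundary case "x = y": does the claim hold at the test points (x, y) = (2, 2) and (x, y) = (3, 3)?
No, fails at both test points

At (2, 2): LHS = 2·√(2) ≈ 2.828 ≠ RHS = 4
At (3, 3): LHS = 3·√(2) ≈ 4.243 ≠ RHS = 6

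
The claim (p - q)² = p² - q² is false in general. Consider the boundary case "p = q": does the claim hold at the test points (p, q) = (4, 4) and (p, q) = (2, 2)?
Yes, holds at both test points

At (4, 4): LHS = 0, RHS = 0 → equal
At (2, 2): LHS = 0, RHS = 0 → equal

So the claim does hold at both of these boundary points, even though it is not an identity.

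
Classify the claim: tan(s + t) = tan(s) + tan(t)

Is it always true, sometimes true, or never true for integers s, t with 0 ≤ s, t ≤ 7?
It holds at (s, t) = (0, 6) (both sides equal tan(6) ≈ -0.291), but fails at (s, t) = (3, 7) (LHS = tan(10) ≈ 0.6484, RHS = tan(3) + tan(7) ≈ 0.7289).

Answer: Sometimes true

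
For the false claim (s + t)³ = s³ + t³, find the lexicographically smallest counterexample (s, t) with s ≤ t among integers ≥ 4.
(s, t) = (4, 4)

Substituting (4, 4) into the claim:
LHS = (4 + 4)³ = 512
RHS = 4³ + 4³ = 128

Since LHS ≠ RHS, this pair disproves the claim, and no lexicographically smaller pair (s ≤ t, integers ≥ 4) does.

For instance (4, 10) is also a counterexample (LHS = 2744, RHS = 1064), but it's lexicographically larger.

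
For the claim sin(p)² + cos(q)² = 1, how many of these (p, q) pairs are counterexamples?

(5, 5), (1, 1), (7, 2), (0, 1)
Testing each pair:
(5, 5): LHS = cos(5)² + sin(5)² = 1, RHS = 1 → satisfies claim
(1, 1): LHS = cos(1)² + sin(1)² = 1, RHS = 1 → satisfies claim
(7, 2): LHS = cos(2)² + sin(7)² ≈ 0.6048, RHS = 1 → counterexample
(0, 1): LHS = cos(1)² ≈ 0.2919, RHS = 1 → counterexample

That makes 2 counterexamples.

Answer: 2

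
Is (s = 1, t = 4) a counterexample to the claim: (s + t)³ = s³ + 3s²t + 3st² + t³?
No

Substituting s = 1, t = 4:
LHS = (1 + 4)³ = 125
RHS = 1³ + 3·1²·4 + 3·1·4² + 4³ = 125

The sides agree, so this pair does not disprove the claim.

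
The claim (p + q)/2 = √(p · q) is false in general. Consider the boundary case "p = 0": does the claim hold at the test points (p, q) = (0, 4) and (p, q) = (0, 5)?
No, fails at both test points

At (0, 4): LHS = 2 ≠ RHS = 0
At (0, 5): LHS = 5/2 ≠ RHS = 0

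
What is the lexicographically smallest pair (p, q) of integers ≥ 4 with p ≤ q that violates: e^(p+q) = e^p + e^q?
Substituting (4, 4) into the claim:
LHS = e^(4+4) = e^8 ≈ 2981
RHS = e^4 + e^4 = 2·e^4 ≈ 109.2

Since LHS ≠ RHS, this pair disproves the claim, and no lexicographically smaller pair (p ≤ q, integers ≥ 4) does.

For instance (11, 11) is also a counterexample (LHS = e^22 ≈ 3584912846.1, RHS = 2·e^11 ≈ 119748.3), but it's lexicographically larger.

Answer: (p, q) = (4, 4)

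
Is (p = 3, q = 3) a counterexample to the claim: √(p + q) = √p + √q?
Substituting p = 3, q = 3:
LHS = √(3 + 3) = √(6) ≈ 2.449
RHS = √3 + √3 = 2·√(3) ≈ 3.464

Since LHS ≠ RHS, this pair disproves the claim.

Answer: Yes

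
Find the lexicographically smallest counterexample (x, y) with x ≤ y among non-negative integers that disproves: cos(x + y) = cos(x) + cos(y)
Substituting (0, 0) into the claim:
LHS = cos(0 + 0) = 1
RHS = cos(0) + cos(0) = 2

Since LHS ≠ RHS, this pair disproves the claim, and no lexicographically smaller pair (x ≤ y, non-negative integers) does.

For instance (0, 6) is also a counterexample (LHS = cos(6) ≈ 0.9602, RHS = cos(6) + 1 ≈ 1.96), but it's lexicographically larger.

Answer: (x, y) = (0, 0)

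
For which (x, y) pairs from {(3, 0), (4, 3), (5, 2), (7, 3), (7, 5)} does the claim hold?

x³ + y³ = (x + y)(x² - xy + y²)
Testing each pair:
(3, 0): LHS = 27, RHS = 27 → holds
(4, 3): LHS = 91, RHS = 91 → holds
(5, 2): LHS = 133, RHS = 133 → holds
(7, 3): LHS = 370, RHS = 370 → holds
(7, 5): LHS = 468, RHS = 468 → holds

Every pair satisfies the claim.

Answer: All pairs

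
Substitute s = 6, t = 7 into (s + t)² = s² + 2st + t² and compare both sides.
LHS = (6 + 7)² = 169
RHS = 6² + 2·6·7 + 7² = 169

LHS = RHS: the two sides agree.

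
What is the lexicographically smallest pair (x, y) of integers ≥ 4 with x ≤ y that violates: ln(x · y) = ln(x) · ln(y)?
(x, y) = (4, 4)

Substituting (4, 4) into the claim:
LHS = ln(4 · 4) = ln(16) ≈ 2.773
RHS = ln(4) · ln(4) = ln(4)² ≈ 1.922

Since LHS ≠ RHS, this pair disproves the claim, and no lexicographically smaller pair (x ≤ y, integers ≥ 4) does.

For instance (5, 5) is also a counterexample (LHS = ln(25) ≈ 3.219, RHS = ln(5)² ≈ 2.59), but it's lexicographically larger.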